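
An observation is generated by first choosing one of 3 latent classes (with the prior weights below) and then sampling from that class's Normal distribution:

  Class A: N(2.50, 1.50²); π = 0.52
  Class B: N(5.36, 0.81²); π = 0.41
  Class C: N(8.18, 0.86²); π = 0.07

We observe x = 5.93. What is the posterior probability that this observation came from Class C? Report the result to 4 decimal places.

By Bayes' theorem, P(k | x) = π_k f_k(x) / Σ_j π_j f_j(x).
Component likelihoods at x = 5.93:
  f_A = 0.0194711
  f_B = 0.384498
  f_C = 0.0151376
Multiply by the mixture weights:
  π_A·f_A = 0.52 × 0.0194711 = 0.010125
  π_B·f_B = 0.41 × 0.384498 = 0.157644
  π_C·f_C = 0.07 × 0.0151376 = 0.00105963
Evidence: 0.010125 + 0.157644 + 0.00105963 = 0.168829
Responsibility of Class C: 0.00105963 / 0.168829 ≈ 0.0063

0.0063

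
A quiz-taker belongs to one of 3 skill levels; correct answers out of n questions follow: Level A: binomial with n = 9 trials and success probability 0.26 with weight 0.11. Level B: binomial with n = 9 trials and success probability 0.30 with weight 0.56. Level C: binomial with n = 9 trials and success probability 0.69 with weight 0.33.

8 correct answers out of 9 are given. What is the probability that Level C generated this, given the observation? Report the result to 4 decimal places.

0.9948

The responsibility of component k is P(Z=k) f_k(x) divided by Σ_j P(Z=j) f_j(x).
Component likelihoods at x = 8 correct answers out of 9:
  f_A = C(9,8)·0.26^8·0.74^1 = 9·2.08827e-05·0.74 = 0.000139079
  f_B = C(9,8)·0.30^8·0.70^1 = 9·6.561e-05·0.7 = 0.000413343
  f_C = C(9,8)·0.69^8·0.31^1 = 9·0.0513798·0.31 = 0.14335
Multiply by the mixture weights:
  P(Z=A)·f_A = 0.11 × 0.000139079 = 1.52987e-05
  P(Z=B)·f_B = 0.56 × 0.000413343 = 0.000231472
  P(Z=C)·f_C = 0.33 × 0.14335 = 0.0473054
Marginal: 1.52987e-05 + 0.000231472 + 0.0473054 = 0.0475522
So the posterior for Level C is 0.0473054 / 0.0475522 ≈ 0.9948.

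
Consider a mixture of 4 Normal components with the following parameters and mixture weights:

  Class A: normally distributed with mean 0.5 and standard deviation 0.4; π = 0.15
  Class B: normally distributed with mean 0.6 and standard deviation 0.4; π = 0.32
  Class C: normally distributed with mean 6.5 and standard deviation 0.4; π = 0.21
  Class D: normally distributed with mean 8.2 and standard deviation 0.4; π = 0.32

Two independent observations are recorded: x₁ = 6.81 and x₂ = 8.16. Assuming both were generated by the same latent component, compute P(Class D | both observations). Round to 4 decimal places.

Apply Bayes' rule: the posterior for each component is proportional to its prior times its likelihood at x.
Since both observations come from the same component, the likelihood for component k is f_k(x₁)·f_k(x₂).
  f_A = [9.15426e-55] × [2.32312e-80] = 2.12664e-134
  f_B = [4.57932e-53] × [2.70199e-78] = 1.23733e-130
  f_C = [0.738628] × [0.000181565] = 0.000134109
  f_D = [0.00238046] × [0.992381] = 0.00236233
Unnormalised posteriors:
  π_A·f_A = 0.15 × 2.12664e-134 = 3.18996e-135
  π_B·f_B = 0.32 × 1.23733e-130 = 3.95945e-131
  π_C·f_C = 0.21 × 0.000134109 = 2.81629e-05
  π_D·f_D = 0.32 × 0.00236233 = 0.000755945
Sum: 3.18996e-135 + 3.95945e-131 + 2.81629e-05 + 0.000755945 = 0.000784108
P(Class D | x₁,x₂) ≈ 0.9641

0.9641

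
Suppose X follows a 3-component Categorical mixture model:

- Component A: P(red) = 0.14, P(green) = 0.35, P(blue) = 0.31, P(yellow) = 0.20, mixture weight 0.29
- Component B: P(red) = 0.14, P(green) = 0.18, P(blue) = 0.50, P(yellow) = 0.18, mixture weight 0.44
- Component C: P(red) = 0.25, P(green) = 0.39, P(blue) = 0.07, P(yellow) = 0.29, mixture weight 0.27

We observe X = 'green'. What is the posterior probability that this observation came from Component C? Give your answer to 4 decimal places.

Posterior ∝ prior × likelihood, so P(k | x) ∝ π_k f_k(x); normalise over all components.
Component likelihoods at x = 'green':
  p_A = P(green | comp) = 0.35
  p_B = P(green | comp) = 0.18
  p_C = P(green | comp) = 0.39
Weight by the priors:
  π_A·p_A = 0.29 × 0.35 = 0.1015
  π_B·p_B = 0.44 × 0.18 = 0.0792
  π_C·p_C = 0.27 × 0.39 = 0.1053
Evidence: 0.1015 + 0.0792 + 0.1053 = 0.286
P(Component C | data) = 0.1053 / 0.286 ≈ 0.3682

0.3682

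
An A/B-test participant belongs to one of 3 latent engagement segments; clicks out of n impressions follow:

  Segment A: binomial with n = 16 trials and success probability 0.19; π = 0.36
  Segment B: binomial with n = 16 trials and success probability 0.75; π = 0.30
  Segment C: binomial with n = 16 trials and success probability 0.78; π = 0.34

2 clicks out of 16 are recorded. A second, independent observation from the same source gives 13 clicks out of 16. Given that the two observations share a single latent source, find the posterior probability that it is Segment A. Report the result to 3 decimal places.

By Bayes' theorem, P(k | x) = π_k f_k(x) / Σ_j π_j f_j(x).
Since both observations come from the same component, the likelihood for component k is f_k(x₁)·f_k(x₂).
  L_A = [C(16,2)·0.19^2·0.81^14 = 120·0.0361·0.0523348 = 0.226714] × [1.25153e-07] = 2.83739e-08
  L_B = [C(16,2)·0.75^2·0.25^14 = 120·0.5625·3.72529e-09 = 2.51457e-07] × [0.207876] = 5.22719e-08
  L_C = [C(16,2)·0.78^2·0.22^14 = 120·0.6084·6.22182e-10 = 4.54243e-08] × [0.235877] = 1.07145e-08
Unnormalised posteriors:
  π_A·L_A = 0.36 × 2.83739e-08 = 1.02146e-08
  π_B·L_B = 0.30 × 5.22719e-08 = 1.56816e-08
  π_C·L_C = 0.34 × 1.07145e-08 = 3.64295e-09
Denominator: 1.02146e-08 + 1.56816e-08 + 3.64295e-09 = 2.95391e-08
P(Segment A | data) = 1.02146e-08 / 2.95391e-08 ≈ 0.346

0.346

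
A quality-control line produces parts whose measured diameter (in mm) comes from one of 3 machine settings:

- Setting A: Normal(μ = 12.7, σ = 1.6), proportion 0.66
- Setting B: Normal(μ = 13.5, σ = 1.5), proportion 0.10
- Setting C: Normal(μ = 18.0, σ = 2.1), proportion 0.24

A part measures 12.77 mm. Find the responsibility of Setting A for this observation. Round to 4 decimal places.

The responsibility of component k is w_k f_k(x) divided by Σ_j w_j f_j(x).
Evaluate each component's likelihood at the observed value:
  p_A = 0.2491
  p_B = 0.236259
  p_C = 0.00854754
Weight by the priors:
  w_A·p_A = 0.66 × 0.2491 = 0.164406
  w_B·p_B = 0.10 × 0.236259 = 0.0236259
  w_C·p_C = 0.24 × 0.00854754 = 0.00205141
Evidence: 0.164406 + 0.0236259 + 0.00205141 = 0.190084
Responsibility of Setting A: 0.164406 / 0.190084 ≈ 0.8649

0.8649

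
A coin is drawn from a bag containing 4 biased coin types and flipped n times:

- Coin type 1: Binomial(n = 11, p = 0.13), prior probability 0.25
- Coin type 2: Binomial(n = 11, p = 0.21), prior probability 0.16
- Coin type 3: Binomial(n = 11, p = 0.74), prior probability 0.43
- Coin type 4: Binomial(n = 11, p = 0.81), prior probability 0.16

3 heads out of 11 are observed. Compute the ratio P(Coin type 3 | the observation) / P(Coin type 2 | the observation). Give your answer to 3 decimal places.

0.016

The posterior odds equal the prior odds times the likelihood ratio: (π_i/π_j)·(f_i(x)/f_j(x)).
Evaluate each component's likelihood at the observed value:
  L_1 = C(11,3)·0.13^3·0.87^8 = 165·0.002197·0.328212 = 0.118978
  L_2 = C(11,3)·0.21^3·0.79^8 = 165·0.009261·0.151711 = 0.231824
  L_3 = C(11,3)·0.74^3·0.26^8 = 165·0.405224·2.08827e-05 = 0.00139626
  L_4 = C(11,3)·0.81^3·0.19^8 = 165·0.531441·1.69836e-06 = 0.000148925
0.000600391 / 0.0370919 ≈ 0.016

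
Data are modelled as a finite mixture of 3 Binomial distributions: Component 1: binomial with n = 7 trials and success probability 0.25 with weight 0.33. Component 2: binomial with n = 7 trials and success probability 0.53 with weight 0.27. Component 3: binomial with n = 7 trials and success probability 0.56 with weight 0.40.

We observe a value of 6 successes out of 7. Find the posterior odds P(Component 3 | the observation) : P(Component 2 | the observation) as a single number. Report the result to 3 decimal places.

1.930

Since P(k|x) ∝ P(Z=k) f_k(x), the posterior odds are P(Z=i) f_i(x) / (P(Z=j) f_j(x)).
Evaluate each component's likelihood at the observed value:
  p_1 = 0.00128174
  p_2 = 0.0729207
  p_3 = 0.0949902
0.0379961 / 0.0196886 ≈ 1.930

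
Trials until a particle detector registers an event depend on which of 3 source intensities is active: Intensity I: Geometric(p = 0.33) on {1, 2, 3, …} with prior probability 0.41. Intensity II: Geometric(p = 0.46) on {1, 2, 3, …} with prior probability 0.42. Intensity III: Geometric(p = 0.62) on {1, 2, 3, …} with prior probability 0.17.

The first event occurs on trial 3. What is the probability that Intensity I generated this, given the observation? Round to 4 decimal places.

By Bayes' theorem, P(k | x) = π_k f_k(x) / Σ_j π_j f_j(x).
Evaluate each component's likelihood at the observed value:
  L_I = 0.148137
  L_II = 0.134136
  L_III = 0.089528
Unnormalised posteriors:
  π_I·L_I = 0.41 × 0.148137 = 0.0607362
  π_II·L_II = 0.42 × 0.134136 = 0.0563371
  π_III·L_III = 0.17 × 0.089528 = 0.0152198
Denominator: 0.0607362 + 0.0563371 + 0.0152198 = 0.132293
Responsibility of Intensity I: 0.0607362 / 0.132293 ≈ 0.4591

0.4591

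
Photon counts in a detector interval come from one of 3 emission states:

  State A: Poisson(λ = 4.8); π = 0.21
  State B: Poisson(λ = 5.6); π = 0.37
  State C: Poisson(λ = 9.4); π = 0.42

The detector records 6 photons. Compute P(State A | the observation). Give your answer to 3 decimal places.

0.242

Apply Bayes' rule: the posterior for each component is proportional to its prior times its likelihood at x.
Evaluate each component's likelihood at the observed value:
  p_A = 0.139798
  p_B = 0.158397
  p_C = 0.0792623
Unnormalised posteriors:
  π_A·p_A = 0.21 × 0.139798 = 0.0293576
  π_B·p_B = 0.37 × 0.158397 = 0.0586068
  π_C·p_C = 0.42 × 0.0792623 = 0.0332902
Evidence: 0.0293576 + 0.0586068 + 0.0332902 = 0.121255
P(State A | x) = 0.0293576 / 0.121255 ≈ 0.242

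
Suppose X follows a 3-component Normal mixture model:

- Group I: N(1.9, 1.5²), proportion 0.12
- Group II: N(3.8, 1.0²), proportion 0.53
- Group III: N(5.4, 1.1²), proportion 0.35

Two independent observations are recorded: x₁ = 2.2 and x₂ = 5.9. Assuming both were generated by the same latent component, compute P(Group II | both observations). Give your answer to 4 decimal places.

P(component k | x) = π_k·f_k(x) / marginal(x), where marginal(x) = Σ_j π_j·f_j(x).
Since both observations come from the same component, the likelihood for component k is f_k(x₁)·f_k(x₂).
  f_I = [(1/(1.5·√(2π)))·exp(−(2.2−1.9)²/(2·1.5²)) = 0.265962·exp(-0.02000) = 0.260695] × [0.00759732] = 0.00198059
  f_II = [(1/(1.0·√(2π)))·exp(−(2.2−3.8)²/(2·1.0²)) = 0.398942·exp(-1.28000) = 0.110921] × [0.0439836] = 0.0048787
  f_III = [(1/(1.1·√(2π)))·exp(−(2.2−5.4)²/(2·1.1²)) = 0.362675·exp(-4.23140) = 0.00527038] × [0.327079] = 0.00172383
Unnormalised posteriors:
  π_I·f_I = 0.12 × 0.00198059 = 0.00023767
  π_II·f_II = 0.53 × 0.0048787 = 0.00258571
  π_III·f_III = 0.35 × 0.00172383 = 0.00060334
Sum: 0.00023767 + 0.00258571 + 0.00060334 = 0.00342672
P(Group II | x₁, x₂) = 0.00258571 / 0.00342672 ≈ 0.7546

0.7546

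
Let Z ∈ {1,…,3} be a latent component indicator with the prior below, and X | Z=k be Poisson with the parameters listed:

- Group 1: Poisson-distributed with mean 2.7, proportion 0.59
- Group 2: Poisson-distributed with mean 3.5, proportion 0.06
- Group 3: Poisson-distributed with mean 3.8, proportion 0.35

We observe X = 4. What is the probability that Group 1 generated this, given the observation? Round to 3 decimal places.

0.525

P(component k | x) = P(Z=k)·f_k(x) / marginal(x), where marginal(x) = Σ_j P(Z=j)·f_j(x).
Component likelihoods at x = 4:
  f_1 = e^(−2.7)·2.7^4/4! = 0.148816
  f_2 = e^(−3.5)·3.5^4/4! = 0.188812
  f_3 = e^(−3.8)·3.8^4/4! = 0.194359
Weight by the priors:
  P(Z=1)·f_1 = 0.59 × 0.148816 = 0.0878013
  P(Z=2)·f_2 = 0.06 × 0.188812 = 0.0113287
  P(Z=3)·f_3 = 0.35 × 0.194359 = 0.0680256
Sum: 0.0878013 + 0.0113287 + 0.0680256 = 0.167156
P(Group 1 | x) = 0.0878013 / 0.167156 ≈ 0.525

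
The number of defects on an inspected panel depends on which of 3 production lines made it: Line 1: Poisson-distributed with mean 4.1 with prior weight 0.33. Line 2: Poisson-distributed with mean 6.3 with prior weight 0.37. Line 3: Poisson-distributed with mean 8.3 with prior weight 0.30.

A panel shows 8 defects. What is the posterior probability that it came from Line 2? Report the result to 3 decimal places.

0.443

By Bayes' theorem, P(k | x) = π_k f_k(x) / Σ_j π_j f_j(x).
Poisson probabilities:
  L_1 = e^(−4.1)·4.1^8/8! = 0.0328203
  L_2 = e^(−6.3)·6.3^8/8! = 0.113018
  L_3 = e^(−8.3)·8.3^8/8! = 0.138823
Unnormalised posteriors:
  π_1·L_1 = 0.33 × 0.0328203 = 0.0108307
  π_2·L_2 = 0.37 × 0.113018 = 0.0418168
  π_3·L_3 = 0.30 × 0.138823 = 0.0416468
Denominator: 0.0108307 + 0.0418168 + 0.0416468 = 0.0942942
P(Line 2 | 8 defects) ≈ 0.443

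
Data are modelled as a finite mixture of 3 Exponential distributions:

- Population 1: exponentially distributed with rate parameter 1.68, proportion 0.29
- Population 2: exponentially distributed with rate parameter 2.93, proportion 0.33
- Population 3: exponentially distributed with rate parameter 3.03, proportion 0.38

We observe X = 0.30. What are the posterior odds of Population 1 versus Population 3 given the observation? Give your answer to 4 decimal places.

0.6344

Since P(k|x) ∝ π_k f_k(x), the posterior odds are π_i f_i(x) / (π_j f_j(x)).
Component likelihoods at x = 0.30:
  p_1 = 1.0149
  p_2 = 1.21653
  p_3 = 1.22087
Posterior odds = (π_1·p_1) / (π_3·p_3) = (0.29·1.0149) / (0.38·1.22087) = 0.294322 / 0.46393 ≈ 0.6344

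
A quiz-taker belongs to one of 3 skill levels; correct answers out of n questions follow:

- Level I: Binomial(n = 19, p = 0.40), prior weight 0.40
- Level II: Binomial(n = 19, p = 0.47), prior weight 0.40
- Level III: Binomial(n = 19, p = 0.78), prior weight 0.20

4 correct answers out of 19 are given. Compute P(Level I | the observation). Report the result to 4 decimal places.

The responsibility of component k is P(Z=k) f_k(x) divided by Σ_j P(Z=j) f_j(x).
Component likelihoods at x = 4 correct answers out of 19:
  f_I = C(19,4)·0.40^4·0.60^15 = 3876·0.0256·0.000470185 = 0.0466544
  f_II = C(19,4)·0.47^4·0.53^15 = 3876·0.0487968·7.31372e-05 = 0.0138329
  f_III = C(19,4)·0.78^4·0.22^15 = 3876·0.370151·1.3688e-10 = 1.96382e-07
Unnormalised posteriors:
  P(Z=I)·f_I = 0.40 × 0.0466544 = 0.0186618
  P(Z=II)·f_II = 0.40 × 0.0138329 = 0.00553316
  P(Z=III)·f_III = 0.20 × 1.96382e-07 = 3.92765e-08
Evidence: 0.0186618 + 0.00553316 + 3.92765e-08 = 0.024195
Responsibility of Level I: 0.0186618 / 0.024195 ≈ 0.7713

0.7713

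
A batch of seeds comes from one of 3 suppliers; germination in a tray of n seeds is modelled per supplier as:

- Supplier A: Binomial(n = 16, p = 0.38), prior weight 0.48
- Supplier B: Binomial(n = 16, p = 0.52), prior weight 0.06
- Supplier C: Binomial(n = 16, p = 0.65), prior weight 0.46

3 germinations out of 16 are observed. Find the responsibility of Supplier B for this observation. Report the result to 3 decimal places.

0.011

Posterior ∝ prior × likelihood, so P(k | x) ∝ π_k f_k(x); normalise over all components.
Evaluate each component's likelihood at the observed value:
  f_A = 0.0614654
  f_B = 0.00565372
  f_C = 0.000181892
Prior × likelihood for each component:
  π_A·f_A = 0.48 × 0.0614654 = 0.0295034
  π_B·f_B = 0.06 × 0.00565372 = 0.000339223
  π_C·f_C = 0.46 × 0.000181892 = 8.36701e-05
Normaliser: 0.0295034 + 0.000339223 + 8.36701e-05 = 0.0299263
Responsibility of Supplier B: 0.000339223 / 0.0299263 ≈ 0.011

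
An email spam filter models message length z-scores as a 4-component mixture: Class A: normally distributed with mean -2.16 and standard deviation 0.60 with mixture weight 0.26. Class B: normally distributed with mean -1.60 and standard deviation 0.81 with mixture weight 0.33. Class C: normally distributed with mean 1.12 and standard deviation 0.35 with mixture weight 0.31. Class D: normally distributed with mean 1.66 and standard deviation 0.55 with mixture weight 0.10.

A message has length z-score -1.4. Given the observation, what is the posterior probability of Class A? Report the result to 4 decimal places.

0.3296

The responsibility of component k is w_k f_k(x) divided by Σ_j w_j f_j(x).
Component likelihoods at x = -1.4:
  p_A = (1/(0.60·√(2π)))·exp(−(-1.4−-2.16)²/(2·0.60²)) = 0.664904·exp(-0.80222) = 0.298097
  p_B = (1/(0.81·√(2π)))·exp(−(-1.4−-1.60)²/(2·0.81²)) = 0.492521·exp(-0.03048) = 0.477734
  p_C = (1/(0.35·√(2π)))·exp(−(-1.4−1.12)²/(2·0.35²)) = 1.139835·exp(-25.92000) = 6.30854e-12
  p_D = (1/(0.55·√(2π)))·exp(−(-1.4−1.66)²/(2·0.55²)) = 0.725350·exp(-15.47702) = 1.37709e-07
Unnormalised posteriors:
  w_A·p_A = 0.26 × 0.298097 = 0.0775053
  w_B·p_B = 0.33 × 0.477734 = 0.157652
  w_C·p_C = 0.31 × 6.30854e-12 = 1.95565e-12
  w_D·p_D = 0.10 × 1.37709e-07 = 1.37709e-08
Denominator: 0.0775053 + 0.157652 + 1.95565e-12 + 1.37709e-08 = 0.235158
So the posterior for Class A is 0.0775053 / 0.235158 ≈ 0.3296.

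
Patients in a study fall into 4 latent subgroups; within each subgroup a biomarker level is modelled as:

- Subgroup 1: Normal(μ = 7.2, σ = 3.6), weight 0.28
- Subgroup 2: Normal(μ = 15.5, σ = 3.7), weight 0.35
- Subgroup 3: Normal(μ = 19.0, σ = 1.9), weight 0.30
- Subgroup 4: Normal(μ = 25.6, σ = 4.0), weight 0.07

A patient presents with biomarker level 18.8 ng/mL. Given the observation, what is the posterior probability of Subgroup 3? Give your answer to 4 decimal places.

By Bayes' theorem, P(k | x) = w_k f_k(x) / Σ_j w_j f_j(x).
Component likelihoods at x = 18.8 ng/mL:
  p_1 = 0.000616637
  p_2 = 0.0724393
  p_3 = 0.20881
  p_4 = 0.0235123
Multiply by the mixture weights:
  w_1·p_1 = 0.28 × 0.000616637 = 0.000172658
  w_2·p_2 = 0.35 × 0.0724393 = 0.0253537
  w_3·p_3 = 0.30 × 0.20881 = 0.0626429
  w_4·p_4 = 0.07 × 0.0235123 = 0.00164586
Evidence: 0.000172658 + 0.0253537 + 0.0626429 + 0.00164586 = 0.0898151
P(Subgroup 3 | the observation) = 0.0626429 / 0.0898151 ≈ 0.6975

0.6975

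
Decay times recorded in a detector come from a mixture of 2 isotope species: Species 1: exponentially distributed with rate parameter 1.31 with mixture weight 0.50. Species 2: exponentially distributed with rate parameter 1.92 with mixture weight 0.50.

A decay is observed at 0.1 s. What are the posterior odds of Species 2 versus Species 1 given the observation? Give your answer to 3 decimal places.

1.379

Since P(k|x) ∝ w_k f_k(x), the posterior odds are w_i f_i(x) / (w_j f_j(x)).
Evaluate each component's likelihood at the observed value:
  p_1 = 1.14916
  p_2 = 1.58459
Posterior odds = (w_2·p_2) / (w_1·p_1) = (0.50·1.58459) / (0.50·1.14916) = 0.792295 / 0.574578 ≈ 1.379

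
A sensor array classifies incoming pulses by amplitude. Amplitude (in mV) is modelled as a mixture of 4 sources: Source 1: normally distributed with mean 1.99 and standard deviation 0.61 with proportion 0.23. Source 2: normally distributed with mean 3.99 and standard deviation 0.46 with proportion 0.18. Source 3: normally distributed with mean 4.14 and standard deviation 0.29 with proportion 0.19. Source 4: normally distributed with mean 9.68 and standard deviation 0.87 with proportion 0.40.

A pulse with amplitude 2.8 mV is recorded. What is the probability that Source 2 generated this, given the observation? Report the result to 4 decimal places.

0.0811

P(component k | x) = P(Z=k)·f_k(x) / marginal(x), where marginal(x) = Σ_j P(Z=j)·f_j(x).
Normal densities:
  f_1 = (1/(0.61·√(2π)))·exp(−(2.8−1.99)²/(2·0.61²)) = 0.654004·exp(-0.88162) = 0.270831
  f_2 = (1/(0.46·√(2π)))·exp(−(2.8−3.99)²/(2·0.46²)) = 0.867266·exp(-3.34617) = 0.0305442
  f_3 = (1/(0.29·√(2π)))·exp(−(2.8−4.14)²/(2·0.29²)) = 1.375663·exp(-10.67539) = 3.17871e-05
  f_4 = (1/(0.87·√(2π)))·exp(−(2.8−9.68)²/(2·0.87²)) = 0.458554·exp(-31.26860) = 1.20674e-14
Multiply by the mixture weights:
  P(Z=1)·f_1 = 0.23 × 0.270831 = 0.0622911
  P(Z=2)·f_2 = 0.18 × 0.0305442 = 0.00549795
  P(Z=3)·f_3 = 0.19 × 3.17871e-05 = 6.03955e-06
  P(Z=4)·f_4 = 0.40 × 1.20674e-14 = 4.82694e-15
Denominator: 0.0622911 + 0.00549795 + 6.03955e-06 + 4.82694e-15 = 0.0677951
So the posterior for Source 2 is 0.00549795 / 0.0677951 ≈ 0.0811.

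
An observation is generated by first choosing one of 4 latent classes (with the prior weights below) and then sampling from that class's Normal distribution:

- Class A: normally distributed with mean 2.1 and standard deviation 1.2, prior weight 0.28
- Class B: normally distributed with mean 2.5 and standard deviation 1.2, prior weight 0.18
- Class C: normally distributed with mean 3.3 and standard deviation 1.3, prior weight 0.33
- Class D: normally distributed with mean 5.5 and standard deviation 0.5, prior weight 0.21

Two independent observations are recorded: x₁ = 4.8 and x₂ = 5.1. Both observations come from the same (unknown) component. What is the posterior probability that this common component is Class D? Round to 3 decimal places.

0.848

By Bayes' theorem, P(k | x) = π_k f_k(x) / Σ_j π_j f_j(x).
Since both observations come from the same component, the likelihood for component k is f_k(x₁)·f_k(x₂).
  f_A = [0.0264497] × [0.0146069] = 0.000386349
  f_B = [0.0529681] × [0.0317939] = 0.00168406
  f_C = [0.157712] × [0.117669] = 0.0185578
  f_D = [0.299455] × [0.579383] = 0.173499
Unnormalised posteriors:
  π_A·f_A = 0.28 × 0.000386349 = 0.000108178
  π_B·f_B = 0.18 × 0.00168406 = 0.000303131
  π_C·f_C = 0.33 × 0.0185578 = 0.00612407
  π_D·f_D = 0.21 × 0.173499 = 0.0364348
Sum: 0.000108178 + 0.000303131 + 0.00612407 + 0.0364348 = 0.0429702
So the posterior for Class D is 0.0364348 / 0.0429702 ≈ 0.848.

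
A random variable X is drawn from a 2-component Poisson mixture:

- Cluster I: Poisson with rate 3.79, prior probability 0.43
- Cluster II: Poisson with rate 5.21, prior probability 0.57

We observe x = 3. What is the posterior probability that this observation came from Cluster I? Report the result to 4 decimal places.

Posterior ∝ prior × likelihood, so P(k | x) ∝ π_k f_k(x); normalise over all components.
Poisson probabilities:
  L_I = 0.205017
  L_II = 0.128732
Multiply by the mixture weights:
  π_I·L_I = 0.43 × 0.205017 = 0.0881574
  π_II·L_II = 0.57 × 0.128732 = 0.0733774
Evidence: 0.0881574 + 0.0733774 = 0.161535
So the posterior for Cluster I is 0.0881574 / 0.161535 ≈ 0.5457.

0.5457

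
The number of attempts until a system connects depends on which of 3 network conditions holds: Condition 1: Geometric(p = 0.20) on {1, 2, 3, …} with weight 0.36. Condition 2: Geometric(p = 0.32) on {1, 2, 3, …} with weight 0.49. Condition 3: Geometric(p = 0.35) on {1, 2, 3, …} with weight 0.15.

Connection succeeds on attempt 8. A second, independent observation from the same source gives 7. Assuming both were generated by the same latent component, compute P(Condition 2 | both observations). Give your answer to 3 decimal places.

Apply Bayes' rule: the posterior for each component is proportional to its prior times its likelihood at x.
Since both observations come from the same component, the likelihood for component k is f_k(x₁)·f_k(x₂).
  f_1 = [0.041943] × [0.0524288] = 0.00219902
  f_2 = [0.0215136] × [0.0316376] = 0.000680637
  f_3 = [0.0171578] × [0.0263966] = 0.000452908
Weight by the priors:
  π_1·f_1 = 0.36 × 0.00219902 = 0.000791648
  π_2·f_2 = 0.49 × 0.000680637 = 0.000333512
  π_3·f_3 = 0.15 × 0.000452908 = 6.79362e-05
Marginal: 0.000791648 + 0.000333512 + 6.79362e-05 = 0.0011931
Responsibility of Condition 2: 0.000333512 / 0.0011931 ≈ 0.280

0.280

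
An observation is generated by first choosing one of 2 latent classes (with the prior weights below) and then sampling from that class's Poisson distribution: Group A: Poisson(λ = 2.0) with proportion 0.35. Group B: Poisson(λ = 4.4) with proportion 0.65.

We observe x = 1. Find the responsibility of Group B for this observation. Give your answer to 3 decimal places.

0.270

P(component k | x) = w_k·f_k(x) / marginal(x), where marginal(x) = Σ_j w_j·f_j(x).
Component likelihoods at x = 1:
  L_A = 0.270671
  L_B = 0.0540203
Unnormalised posteriors:
  w_A·L_A = 0.35 × 0.270671 = 0.0947347
  w_B·L_B = 0.65 × 0.0540203 = 0.0351132
Normaliser: 0.0947347 + 0.0351132 = 0.129848
So the posterior for Group B is 0.0351132 / 0.129848 ≈ 0.270.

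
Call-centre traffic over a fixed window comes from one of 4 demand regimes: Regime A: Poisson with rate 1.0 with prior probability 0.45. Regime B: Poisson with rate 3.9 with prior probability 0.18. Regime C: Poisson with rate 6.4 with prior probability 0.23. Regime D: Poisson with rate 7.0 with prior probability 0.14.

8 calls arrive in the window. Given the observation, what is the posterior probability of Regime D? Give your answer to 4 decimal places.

0.3667

P(component k | x) = P(Z=k)·f_k(x) / marginal(x), where marginal(x) = Σ_j P(Z=j)·f_j(x).
Component likelihoods at x = 8 calls:
  p_A = e^(−1.0)·1.0^8/8! = 9.12399e-06
  p_B = e^(−3.9)·3.9^8/8! = 0.0268688
  p_C = e^(−6.4)·6.4^8/8! = 0.115994
  p_D = e^(−7.0)·7.0^8/8! = 0.130377
Weight by the priors:
  P(Z=A)·p_A = 0.45 × 9.12399e-06 = 4.1058e-06
  P(Z=B)·p_B = 0.18 × 0.0268688 = 0.00483638
  P(Z=C)·p_C = 0.23 × 0.115994 = 0.0266786
  P(Z=D)·p_D = 0.14 × 0.130377 = 0.0182528
Evidence: 4.1058e-06 + 0.00483638 + 0.0266786 + 0.0182528 = 0.0497719
P(Regime D | x) ≈ 0.3667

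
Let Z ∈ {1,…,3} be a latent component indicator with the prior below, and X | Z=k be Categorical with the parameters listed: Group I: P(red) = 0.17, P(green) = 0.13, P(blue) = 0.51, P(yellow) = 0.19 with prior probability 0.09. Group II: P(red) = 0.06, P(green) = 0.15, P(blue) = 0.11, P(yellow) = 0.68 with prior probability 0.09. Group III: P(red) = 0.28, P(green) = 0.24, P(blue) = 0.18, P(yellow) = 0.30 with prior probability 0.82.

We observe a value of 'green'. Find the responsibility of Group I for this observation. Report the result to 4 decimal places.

P(component k | x) = P(Z=k)·f_k(x) / marginal(x), where marginal(x) = Σ_j P(Z=j)·f_j(x).
Evaluate each component's likelihood at the observed value:
  f_I = P(green | comp) = 0.13
  f_II = P(green | comp) = 0.15
  f_III = P(green | comp) = 0.24
Prior × likelihood for each component:
  P(Z=I)·f_I = 0.09 × 0.13 = 0.0117
  P(Z=II)·f_II = 0.09 × 0.15 = 0.0135
  P(Z=III)·f_III = 0.82 × 0.24 = 0.1968
Sum: 0.0117 + 0.0135 + 0.1968 = 0.222
So the posterior for Group I is 0.0117 / 0.222 ≈ 0.0527.

0.0527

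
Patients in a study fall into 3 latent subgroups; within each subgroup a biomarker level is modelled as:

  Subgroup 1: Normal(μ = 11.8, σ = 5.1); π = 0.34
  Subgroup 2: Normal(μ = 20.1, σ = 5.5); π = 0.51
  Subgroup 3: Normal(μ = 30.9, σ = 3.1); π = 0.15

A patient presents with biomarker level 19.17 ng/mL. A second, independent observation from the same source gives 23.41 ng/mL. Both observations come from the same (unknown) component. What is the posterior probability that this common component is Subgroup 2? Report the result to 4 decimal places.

0.9757

Apply Bayes' rule: the posterior for each component is proportional to its prior times its likelihood at x.
Since both observations come from the same component, the likelihood for component k is f_k(x₁)·f_k(x₂).
  L_1 = [(1/(5.1·√(2π)))·exp(−(19.17−11.8)²/(2·5.1²)) = 0.078224·exp(-1.04415) = 0.027534] × [0.00586157] = 0.000161392
  L_2 = [(1/(5.5·√(2π)))·exp(−(19.17−20.1)²/(2·5.5²)) = 0.072535·exp(-0.01430) = 0.0715054] × [0.0605201] = 0.00432752
  L_3 = [(1/(3.1·√(2π)))·exp(−(19.17−30.9)²/(2·3.1²)) = 0.128691·exp(-7.15884) = 0.000100116] × [0.00694884] = 6.95691e-07
Weight by the priors:
  P(Z=1)·L_1 = 0.34 × 0.000161392 = 5.48734e-05
  P(Z=2)·L_2 = 0.51 × 0.00432752 = 0.00220703
  P(Z=3)·L_3 = 0.15 × 6.95691e-07 = 1.04354e-07
Normaliser: 5.48734e-05 + 0.00220703 + 1.04354e-07 = 0.00226201
So the posterior for Subgroup 2 is 0.00220703 / 0.00226201 ≈ 0.9757.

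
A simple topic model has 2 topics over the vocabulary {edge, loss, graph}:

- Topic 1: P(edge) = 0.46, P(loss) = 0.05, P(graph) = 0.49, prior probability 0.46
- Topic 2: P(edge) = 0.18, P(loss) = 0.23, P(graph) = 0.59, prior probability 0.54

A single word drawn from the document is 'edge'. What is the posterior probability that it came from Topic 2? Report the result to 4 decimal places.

0.3148

Apply Bayes' rule: the posterior for each component is proportional to its prior times its likelihood at x.
Categorical probabilities:
  f_1 = 0.46
  f_2 = 0.18
Weight by the priors:
  P(Z=1)·f_1 = 0.46 × 0.46 = 0.2116
  P(Z=2)·f_2 = 0.54 × 0.18 = 0.0972
Evidence: 0.2116 + 0.0972 = 0.3088
So the posterior for Topic 2 is 0.0972 / 0.3088 ≈ 0.3148.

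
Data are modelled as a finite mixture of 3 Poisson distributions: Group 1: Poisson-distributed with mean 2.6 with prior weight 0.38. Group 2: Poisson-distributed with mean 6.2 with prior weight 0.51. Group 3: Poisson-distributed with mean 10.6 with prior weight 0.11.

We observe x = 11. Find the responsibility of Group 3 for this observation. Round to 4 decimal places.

Posterior ∝ prior × likelihood, so P(k | x) ∝ w_k f_k(x); normalise over all components.
Poisson probabilities:
  L_1 = e^(−2.6)·2.6^11/11! = 6.82945e-05
  L_2 = e^(−6.2)·6.2^11/11! = 0.0264562
  L_3 = e^(−10.6)·10.6^11/11! = 0.118492
Unnormalised posteriors:
  w_1·L_1 = 0.38 × 6.82945e-05 = 2.59519e-05
  w_2·L_2 = 0.51 × 0.0264562 = 0.0134926
  w_3·L_3 = 0.11 × 0.118492 = 0.0130341
Marginal: 2.59519e-05 + 0.0134926 + 0.0130341 = 0.0265527
P(Group 3 | the observation) ≈ 0.4909

0.4909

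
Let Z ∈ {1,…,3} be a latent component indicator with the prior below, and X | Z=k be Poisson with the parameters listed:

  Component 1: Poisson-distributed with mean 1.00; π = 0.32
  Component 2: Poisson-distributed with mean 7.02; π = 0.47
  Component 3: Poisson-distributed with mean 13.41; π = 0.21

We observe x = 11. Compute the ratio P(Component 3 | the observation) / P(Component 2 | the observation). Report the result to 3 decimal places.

Posterior odds = (P(Z=i) f_i(x)) / (P(Z=j) f_j(x)); the normalising sum cancels.
Evaluate each component's likelihood at the observed value:
  L_1 = e^(−1.00)·1.00^11/11! = 9.21616e-09
  L_2 = e^(−7.02)·7.02^11/11! = 0.0456883
  L_3 = e^(−13.41)·13.41^11/11! = 0.0947702
Odds = (0.21/0.47) × (0.0947702/0.0456883) = 0.446809 × 2.07428 ≈ 0.927

0.927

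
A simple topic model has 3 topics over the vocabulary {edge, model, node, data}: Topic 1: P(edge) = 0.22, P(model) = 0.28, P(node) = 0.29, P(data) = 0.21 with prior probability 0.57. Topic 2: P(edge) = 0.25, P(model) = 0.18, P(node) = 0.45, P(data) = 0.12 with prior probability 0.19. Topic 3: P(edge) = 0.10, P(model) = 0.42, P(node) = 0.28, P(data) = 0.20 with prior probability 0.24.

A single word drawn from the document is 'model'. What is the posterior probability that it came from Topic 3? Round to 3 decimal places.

0.342

By Bayes' theorem, P(k | x) = P(Z=k) f_k(x) / Σ_j P(Z=j) f_j(x).
Categorical probabilities:
  L_1 = 0.28
  L_2 = 0.18
  L_3 = 0.42
Prior × likelihood for each component:
  P(Z=1)·L_1 = 0.57 × 0.28 = 0.1596
  P(Z=2)·L_2 = 0.19 × 0.18 = 0.0342
  P(Z=3)·L_3 = 0.24 × 0.42 = 0.1008
Evidence: 0.1596 + 0.0342 + 0.1008 = 0.2946
Responsibility of Topic 3: 0.1008 / 0.2946 ≈ 0.342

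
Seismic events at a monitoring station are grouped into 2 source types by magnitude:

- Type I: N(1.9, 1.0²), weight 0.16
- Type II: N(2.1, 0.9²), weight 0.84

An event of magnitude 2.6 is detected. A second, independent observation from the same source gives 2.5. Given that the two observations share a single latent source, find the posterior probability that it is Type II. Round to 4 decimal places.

0.8850

Apply Bayes' rule: the posterior for each component is proportional to its prior times its likelihood at x.
Since both observations come from the same component, the likelihood for component k is f_k(x₁)·f_k(x₂).
  L_I = [0.312254] × [0.333225] = 0.104051
  L_II = [0.37988] × [0.401582] = 0.152553
Prior × likelihood for each component:
  π_I·L_I = 0.16 × 0.104051 = 0.0166481
  π_II·L_II = 0.84 × 0.152553 = 0.128145
Marginal: 0.0166481 + 0.128145 = 0.144793
Responsibility of Type II: 0.128145 / 0.144793 ≈ 0.8850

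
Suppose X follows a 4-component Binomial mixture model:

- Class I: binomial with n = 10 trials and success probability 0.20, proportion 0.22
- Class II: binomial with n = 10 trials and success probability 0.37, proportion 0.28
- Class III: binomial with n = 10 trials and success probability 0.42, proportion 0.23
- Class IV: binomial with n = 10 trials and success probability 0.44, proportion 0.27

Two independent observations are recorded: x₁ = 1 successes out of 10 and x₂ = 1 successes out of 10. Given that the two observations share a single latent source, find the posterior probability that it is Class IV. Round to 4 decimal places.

0.0089

P(component k | x) = π_k·f_k(x) / marginal(x), where marginal(x) = Σ_j π_j·f_j(x).
Since both observations come from the same component, the likelihood for component k is f_k(x₁)·f_k(x₂).
  p_I = [0.268435] × [0.268435] = 0.0720576
  p_II = [0.0578451] × [0.0578451] = 0.00334606
  p_III = [0.0311962] × [0.0311962] = 0.000973201
  p_IV = [0.0238311] × [0.0238311] = 0.000567923
Multiply by the mixture weights:
  π_I·p_I = 0.22 × 0.0720576 = 0.0158527
  π_II·p_II = 0.28 × 0.00334606 = 0.000936896
  π_III·p_III = 0.23 × 0.000973201 = 0.000223836
  π_IV·p_IV = 0.27 × 0.000567923 = 0.000153339
Marginal: 0.0158527 + 0.000936896 + 0.000223836 + 0.000153339 = 0.0171667
P(Class IV | data) = 0.000153339 / 0.0171667 ≈ 0.0089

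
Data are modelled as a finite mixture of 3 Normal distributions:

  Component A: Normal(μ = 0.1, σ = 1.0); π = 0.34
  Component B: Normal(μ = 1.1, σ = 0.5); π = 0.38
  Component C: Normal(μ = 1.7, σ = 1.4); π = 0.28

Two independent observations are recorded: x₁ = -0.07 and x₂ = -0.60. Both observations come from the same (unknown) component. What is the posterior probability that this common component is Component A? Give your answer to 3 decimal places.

P(component k | x) = P(Z=k)·f_k(x) / marginal(x), where marginal(x) = Σ_j P(Z=j)·f_j(x).
Since both observations come from the same component, the likelihood for component k is f_k(x₁)·f_k(x₂).
  L_A = [(1/(1.0·√(2π)))·exp(−(-0.07−0.1)²/(2·1.0²)) = 0.398942·exp(-0.01445) = 0.393219] × [0.312254] = 0.122784
  L_B = [(1/(0.5·√(2π)))·exp(−(-0.07−1.1)²/(2·0.5²)) = 0.797885·exp(-2.73780) = 0.0516332] × [0.00246444] = 0.000127247
  L_C = [(1/(1.4·√(2π)))·exp(−(-0.07−1.7)²/(2·1.4²)) = 0.284959·exp(-0.79921) = 0.128142] × [0.0739105] = 0.009471
Weight by the priors:
  P(Z=A)·L_A = 0.34 × 0.122784 = 0.0417466
  P(Z=B)·L_B = 0.38 × 0.000127247 = 4.83538e-05
  P(Z=C)·L_C = 0.28 × 0.009471 = 0.00265188
Normaliser: 0.0417466 + 4.83538e-05 + 0.00265188 = 0.0444469
P(Component A | x₁,x₂) ≈ 0.939

0.939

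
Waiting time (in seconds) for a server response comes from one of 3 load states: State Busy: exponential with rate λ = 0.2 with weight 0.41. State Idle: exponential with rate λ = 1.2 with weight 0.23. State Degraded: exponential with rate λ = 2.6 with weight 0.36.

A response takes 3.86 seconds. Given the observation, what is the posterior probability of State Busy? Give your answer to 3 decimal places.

0.933

By Bayes' theorem, P(k | x) = w_k f_k(x) / Σ_j w_j f_j(x).
Evaluate each component's likelihood at the observed value:
  f_Busy = 0.2·e^(−0.2·3.86) = 0.2·e^(−0.7720) = 0.0924176
  f_Idle = 1.2·e^(−1.2·3.86) = 1.2·e^(−4.6320) = 0.0116823
  f_Degraded = 2.6·e^(−2.6·3.86) = 2.6·e^(−10.0360) = 0.000113866
Prior × likelihood for each component:
  w_Busy·f_Busy = 0.41 × 0.0924176 = 0.0378912
  w_Idle·f_Idle = 0.23 × 0.0116823 = 0.00268693
  w_Degraded·f_Degraded = 0.36 × 0.000113866 = 4.09917e-05
Marginal: 0.0378912 + 0.00268693 + 4.09917e-05 = 0.0406191
P(State Busy | 3.86 seconds) = 0.0378912 / 0.0406191 ≈ 0.933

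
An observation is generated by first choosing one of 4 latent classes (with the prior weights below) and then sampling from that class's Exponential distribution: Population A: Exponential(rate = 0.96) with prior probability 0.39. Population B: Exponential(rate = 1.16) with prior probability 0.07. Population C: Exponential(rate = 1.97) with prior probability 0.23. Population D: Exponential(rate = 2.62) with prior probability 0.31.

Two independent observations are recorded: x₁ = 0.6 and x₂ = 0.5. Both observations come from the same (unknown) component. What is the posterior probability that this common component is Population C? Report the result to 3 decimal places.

0.274

P(component k | x) = P(Z=k)·f_k(x) / marginal(x), where marginal(x) = Σ_j P(Z=j)·f_j(x).
Since both observations come from the same component, the likelihood for component k is f_k(x₁)·f_k(x₂).
  p_A = [0.539657] × [0.594032] = 0.320573
  p_B = [0.578348] × [0.649482] = 0.375626
  p_C = [0.60413] × [0.735675] = 0.444443
  p_D = [0.543989] × [0.706929] = 0.384562
Multiply by the mixture weights:
  P(Z=A)·p_A = 0.39 × 0.320573 = 0.125024
  P(Z=B)·p_B = 0.07 × 0.375626 = 0.0262939
  P(Z=C)·p_C = 0.23 × 0.444443 = 0.102222
  P(Z=D)·p_D = 0.31 × 0.384562 = 0.119214
Denominator: 0.125024 + 0.0262939 + 0.102222 + 0.119214 = 0.372754
So the posterior for Population C is 0.102222 / 0.372754 ≈ 0.274.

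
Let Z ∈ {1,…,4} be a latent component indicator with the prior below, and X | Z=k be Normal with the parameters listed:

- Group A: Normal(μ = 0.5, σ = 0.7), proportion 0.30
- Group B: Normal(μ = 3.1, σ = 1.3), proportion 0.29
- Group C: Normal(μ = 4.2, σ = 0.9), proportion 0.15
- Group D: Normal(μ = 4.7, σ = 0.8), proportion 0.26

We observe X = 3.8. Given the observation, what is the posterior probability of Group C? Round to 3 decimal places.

Posterior ∝ prior × likelihood, so P(k | x) ∝ P(Z=k) f_k(x); normalise over all components.
Evaluate each component's likelihood at the observed value:
  p_A = (1/(0.7·√(2π)))·exp(−(3.8−0.5)²/(2·0.7²)) = 0.569918·exp(-11.11224) = 8.50796e-06
  p_B = (1/(1.3·√(2π)))·exp(−(3.8−3.1)²/(2·1.3²)) = 0.306879·exp(-0.14497) = 0.265465
  p_C = (1/(0.9·√(2π)))·exp(−(3.8−4.2)²/(2·0.9²)) = 0.443269·exp(-0.09877) = 0.401582
  p_D = (1/(0.8·√(2π)))·exp(−(3.8−4.7)²/(2·0.8²)) = 0.498678·exp(-0.63281) = 0.264846
Weight by the priors:
  P(Z=A)·p_A = 0.30 × 8.50796e-06 = 2.55239e-06
  P(Z=B)·p_B = 0.29 × 0.265465 = 0.0769848
  P(Z=C)·p_C = 0.15 × 0.401582 = 0.0602373
  P(Z=D)·p_D = 0.26 × 0.264846 = 0.0688599
Denominator: 2.55239e-06 + 0.0769848 + 0.0602373 + 0.0688599 = 0.206085
P(Group C | 3.8) ≈ 0.292

0.292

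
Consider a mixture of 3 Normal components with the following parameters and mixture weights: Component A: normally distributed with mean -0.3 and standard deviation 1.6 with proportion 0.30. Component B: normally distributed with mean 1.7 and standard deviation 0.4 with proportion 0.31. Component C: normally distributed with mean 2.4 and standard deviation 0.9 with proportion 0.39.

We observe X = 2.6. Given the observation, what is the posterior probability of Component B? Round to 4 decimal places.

P(component k | x) = P(Z=k)·f_k(x) / marginal(x), where marginal(x) = Σ_j P(Z=j)·f_j(x).
Normal densities:
  L_A = (1/(1.6·√(2π)))·exp(−(2.6−-0.3)²/(2·1.6²)) = 0.249339·exp(-1.64258) = 0.0482422
  L_B = (1/(0.4·√(2π)))·exp(−(2.6−1.7)²/(2·0.4²)) = 0.997356·exp(-2.53125) = 0.0793491
  L_C = (1/(0.9·√(2π)))·exp(−(2.6−2.4)²/(2·0.9²)) = 0.443269·exp(-0.02469) = 0.432458
Weight by the priors:
  P(Z=A)·L_A = 0.30 × 0.0482422 = 0.0144727
  P(Z=B)·L_B = 0.31 × 0.0793491 = 0.0245982
  P(Z=C)·L_C = 0.39 × 0.432458 = 0.168659
Evidence: 0.0144727 + 0.0245982 + 0.168659 = 0.20773
So the posterior for Component B is 0.0245982 / 0.20773 ≈ 0.1184.

0.1184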